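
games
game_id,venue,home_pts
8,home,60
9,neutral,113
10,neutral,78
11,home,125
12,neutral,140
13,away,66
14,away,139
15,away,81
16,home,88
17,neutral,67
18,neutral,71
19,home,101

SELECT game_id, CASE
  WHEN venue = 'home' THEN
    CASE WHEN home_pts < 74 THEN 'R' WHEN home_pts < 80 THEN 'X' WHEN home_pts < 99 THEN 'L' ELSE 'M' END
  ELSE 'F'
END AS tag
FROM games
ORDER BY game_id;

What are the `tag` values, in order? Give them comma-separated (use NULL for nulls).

R, F, F, M, F, F, F, F, L, F, F, M

game_id=8: venue='home' → inner[home_pts < 74] → R
game_id=9: venue='neutral' → outer ELSE → F
game_id=10: venue='neutral' → outer ELSE → F
game_id=11: venue='home' → inner[ELSE] → M
game_id=12: venue='neutral' → outer ELSE → F
game_id=13: venue='away' → outer ELSE → F
game_id=14: venue='away' → outer ELSE → F
game_id=15: venue='away' → outer ELSE → F
game_id=16: venue='home' → inner[home_pts < 99] → L
game_id=17: venue='neutral' → outer ELSE → F
game_id=18: venue='neutral' → outer ELSE → F
game_id=19: venue='home' → inner[ELSE] → M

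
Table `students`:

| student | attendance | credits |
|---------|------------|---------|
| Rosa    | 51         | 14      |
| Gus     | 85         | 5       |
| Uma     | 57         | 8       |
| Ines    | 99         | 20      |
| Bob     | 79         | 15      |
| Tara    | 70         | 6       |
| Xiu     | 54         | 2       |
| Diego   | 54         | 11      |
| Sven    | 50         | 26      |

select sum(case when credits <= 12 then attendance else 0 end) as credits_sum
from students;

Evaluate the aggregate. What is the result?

student=Rosa: ✗
student=Gus: ✓ → 85
student=Uma: ✓ → 57
student=Ines: ✗
student=Bob: ✗
student=Tara: ✓ → 70
student=Xiu: ✓ → 54
student=Diego: ✓ → 54
student=Sven: ✗
credits_sum = 85 + 57 + 70 + 54 + 54 = 320

320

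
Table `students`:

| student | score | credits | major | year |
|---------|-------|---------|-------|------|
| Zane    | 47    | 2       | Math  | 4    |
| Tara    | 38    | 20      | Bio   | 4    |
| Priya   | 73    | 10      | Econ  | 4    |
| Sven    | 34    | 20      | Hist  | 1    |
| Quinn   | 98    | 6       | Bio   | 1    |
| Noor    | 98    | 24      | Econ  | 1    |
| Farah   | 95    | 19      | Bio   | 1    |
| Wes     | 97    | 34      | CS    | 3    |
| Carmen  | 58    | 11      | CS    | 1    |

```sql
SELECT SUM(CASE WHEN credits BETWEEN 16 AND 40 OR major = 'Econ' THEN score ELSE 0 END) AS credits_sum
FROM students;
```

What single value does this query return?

435

student=Zane: ✗
student=Tara: ✓ → 38
student=Priya: ✓ → 73
student=Sven: ✓ → 34
student=Quinn: ✗
student=Noor: ✓ → 98
student=Farah: ✓ → 95
student=Wes: ✓ → 97
student=Carmen: ✗
credits_sum = 38 + 73 + 34 + 98 + 95 + 97 = 435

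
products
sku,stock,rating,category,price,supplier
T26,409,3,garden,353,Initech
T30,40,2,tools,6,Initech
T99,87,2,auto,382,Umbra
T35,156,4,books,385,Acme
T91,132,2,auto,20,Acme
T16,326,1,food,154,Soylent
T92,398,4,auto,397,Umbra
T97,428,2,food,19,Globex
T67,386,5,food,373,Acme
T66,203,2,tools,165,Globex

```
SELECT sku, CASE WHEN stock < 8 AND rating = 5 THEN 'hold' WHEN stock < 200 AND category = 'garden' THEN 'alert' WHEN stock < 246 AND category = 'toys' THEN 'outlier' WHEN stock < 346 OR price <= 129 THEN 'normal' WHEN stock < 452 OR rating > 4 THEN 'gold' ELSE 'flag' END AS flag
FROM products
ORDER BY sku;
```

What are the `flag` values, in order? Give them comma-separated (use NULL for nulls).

normal, gold, normal, normal, normal, gold, normal, gold, normal, normal

sku=T16: stock < 346 OR price <= 129 → normal
sku=T26: stock < 452 OR rating > 4 → gold
sku=T30: stock < 346 OR price <= 129 → normal
sku=T35: stock < 346 OR price <= 129 → normal
sku=T66: stock < 346 OR price <= 129 → normal
sku=T67: stock < 452 OR rating > 4 → gold
sku=T91: stock < 346 OR price <= 129 → normal
sku=T92: stock < 452 OR rating > 4 → gold
sku=T97: stock < 346 OR price <= 129 → normal
sku=T99: stock < 346 OR price <= 129 → normal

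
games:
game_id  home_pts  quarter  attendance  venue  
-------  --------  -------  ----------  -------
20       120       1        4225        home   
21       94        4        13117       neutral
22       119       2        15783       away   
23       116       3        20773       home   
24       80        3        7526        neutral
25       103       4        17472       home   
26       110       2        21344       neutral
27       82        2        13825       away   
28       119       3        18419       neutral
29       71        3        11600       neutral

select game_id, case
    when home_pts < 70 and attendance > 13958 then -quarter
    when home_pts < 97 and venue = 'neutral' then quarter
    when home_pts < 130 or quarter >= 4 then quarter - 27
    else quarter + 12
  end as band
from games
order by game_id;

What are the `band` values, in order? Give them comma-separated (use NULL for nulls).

game_id=20: home_pts < 130 or quarter >= 4 → -26
game_id=21: home_pts < 97 and venue = 'neutral' → 4
game_id=22: home_pts < 130 or quarter >= 4 → -25
game_id=23: home_pts < 130 or quarter >= 4 → -24
game_id=24: home_pts < 97 and venue = 'neutral' → 3
game_id=25: home_pts < 130 or quarter >= 4 → -23
game_id=26: home_pts < 130 or quarter >= 4 → -25
game_id=27: home_pts < 130 or quarter >= 4 → -25
game_id=28: home_pts < 130 or quarter >= 4 → -24
game_id=29: home_pts < 97 and venue = 'neutral' → 3

-26, 4, -25, -24, 3, -23, -25, -25, -24, 3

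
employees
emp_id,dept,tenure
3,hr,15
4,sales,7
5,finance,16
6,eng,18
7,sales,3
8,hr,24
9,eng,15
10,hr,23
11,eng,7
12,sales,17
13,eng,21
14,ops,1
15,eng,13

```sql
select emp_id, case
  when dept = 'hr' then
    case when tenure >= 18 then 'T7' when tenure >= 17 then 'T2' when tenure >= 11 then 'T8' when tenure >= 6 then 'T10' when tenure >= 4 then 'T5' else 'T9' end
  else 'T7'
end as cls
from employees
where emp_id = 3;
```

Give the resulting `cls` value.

emp_id = 3: dept=hr, tenure=15.
dept='hr' → inner[tenure >= 11] → T8

T8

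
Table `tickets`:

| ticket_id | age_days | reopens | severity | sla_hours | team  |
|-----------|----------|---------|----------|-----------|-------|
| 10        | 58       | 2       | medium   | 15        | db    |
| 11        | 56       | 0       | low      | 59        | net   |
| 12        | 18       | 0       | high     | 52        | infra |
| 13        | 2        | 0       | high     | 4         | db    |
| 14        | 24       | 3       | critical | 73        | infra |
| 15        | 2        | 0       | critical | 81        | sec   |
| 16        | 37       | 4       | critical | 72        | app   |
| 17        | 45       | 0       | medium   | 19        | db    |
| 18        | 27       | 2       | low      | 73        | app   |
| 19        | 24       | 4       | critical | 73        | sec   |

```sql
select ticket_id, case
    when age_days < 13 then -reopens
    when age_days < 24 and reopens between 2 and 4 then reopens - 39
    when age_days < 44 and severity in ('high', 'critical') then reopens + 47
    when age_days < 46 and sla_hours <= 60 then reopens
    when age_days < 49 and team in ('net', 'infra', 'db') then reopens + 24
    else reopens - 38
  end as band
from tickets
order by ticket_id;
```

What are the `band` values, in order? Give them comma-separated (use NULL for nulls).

ticket_id=10: ELSE → -36
ticket_id=11: ELSE → -38
ticket_id=12: age_days < 44 and severity in ('high', 'critical') → 47
ticket_id=13: age_days < 13 → 0
ticket_id=14: age_days < 44 and severity in ('high', 'critical') → 50
ticket_id=15: age_days < 13 → 0
ticket_id=16: age_days < 44 and severity in ('high', 'critical') → 51
ticket_id=17: age_days < 46 and sla_hours <= 60 → 0
ticket_id=18: ELSE → -36
ticket_id=19: age_days < 44 and severity in ('high', 'critical') → 51

-36, -38, 47, 0, 50, 0, 51, 0, -36, 51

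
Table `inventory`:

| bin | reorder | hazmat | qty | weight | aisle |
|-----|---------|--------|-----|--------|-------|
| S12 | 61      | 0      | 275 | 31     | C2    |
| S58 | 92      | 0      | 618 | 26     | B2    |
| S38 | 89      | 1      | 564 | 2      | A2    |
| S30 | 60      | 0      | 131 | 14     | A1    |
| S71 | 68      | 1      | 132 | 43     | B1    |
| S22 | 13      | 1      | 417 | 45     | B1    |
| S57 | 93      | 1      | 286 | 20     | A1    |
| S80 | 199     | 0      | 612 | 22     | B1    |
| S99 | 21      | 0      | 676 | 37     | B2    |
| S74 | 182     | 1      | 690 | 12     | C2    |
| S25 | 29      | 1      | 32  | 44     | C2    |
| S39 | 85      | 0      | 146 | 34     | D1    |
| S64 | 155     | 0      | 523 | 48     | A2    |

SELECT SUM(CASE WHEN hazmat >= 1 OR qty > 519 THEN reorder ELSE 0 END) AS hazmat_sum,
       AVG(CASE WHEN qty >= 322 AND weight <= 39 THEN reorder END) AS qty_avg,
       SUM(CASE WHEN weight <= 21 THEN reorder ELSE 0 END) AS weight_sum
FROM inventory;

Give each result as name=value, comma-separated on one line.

[hazmat_sum: hazmat >= 1 OR qty > 519]
bin=S12: ✗
bin=S58: ✓ → 92
bin=S38: ✓ → 89
bin=S30: ✗
bin=S71: ✓ → 68
bin=S22: ✓ → 13
bin=S57: ✓ → 93
bin=S80: ✓ → 199
bin=S99: ✓ → 21
bin=S74: ✓ → 182
bin=S25: ✓ → 29
bin=S39: ✗
bin=S64: ✓ → 155
hazmat_sum = 92 + 89 + 68 + 13 + 93 + 199 + 21 + 182 + 29 + 155 = 941
—
[qty_avg: qty >= 322 AND weight <= 39]
bin=S12: ✗
bin=S58: ✓ → 92
bin=S38: ✓ → 89
bin=S30: ✗
bin=S71: ✗
bin=S22: ✗
bin=S57: ✗
bin=S80: ✓ → 199
bin=S99: ✓ → 21
bin=S74: ✓ → 182
bin=S25: ✗
bin=S39: ✗
bin=S64: ✗
qty_avg = (92 + 89 + 199 + 21 + 182) / 5 = 116.6
—
[weight_sum: weight <= 21]
bin=S12: ✗
bin=S58: ✗
bin=S38: ✓ → 89
bin=S30: ✓ → 60
bin=S71: ✗
bin=S22: ✗
bin=S57: ✓ → 93
bin=S80: ✗
bin=S99: ✗
bin=S74: ✓ → 182
bin=S25: ✗
bin=S39: ✗
bin=S64: ✗
weight_sum = 89 + 60 + 93 + 182 = 424

hazmat_sum=941, qty_avg=116.6, weight_sum=424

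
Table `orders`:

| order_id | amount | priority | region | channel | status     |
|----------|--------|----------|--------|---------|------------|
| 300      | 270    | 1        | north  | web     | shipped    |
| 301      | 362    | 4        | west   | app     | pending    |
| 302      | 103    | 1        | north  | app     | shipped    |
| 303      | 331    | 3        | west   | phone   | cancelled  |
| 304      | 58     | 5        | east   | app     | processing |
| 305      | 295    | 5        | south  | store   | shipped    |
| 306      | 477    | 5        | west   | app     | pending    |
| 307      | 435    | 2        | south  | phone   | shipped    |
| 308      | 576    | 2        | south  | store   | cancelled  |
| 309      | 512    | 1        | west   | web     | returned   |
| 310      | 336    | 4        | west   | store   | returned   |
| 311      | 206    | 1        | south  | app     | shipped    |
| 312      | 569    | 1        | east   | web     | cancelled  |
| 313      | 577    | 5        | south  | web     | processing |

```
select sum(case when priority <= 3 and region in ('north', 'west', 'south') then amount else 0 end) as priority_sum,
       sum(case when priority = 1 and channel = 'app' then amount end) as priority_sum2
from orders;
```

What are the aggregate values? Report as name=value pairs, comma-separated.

[priority_sum: priority <= 3 and region in ('north', 'west', 'south')]
order_id=300: ✓ → 270
order_id=301: ✗
order_id=302: ✓ → 103
order_id=303: ✓ → 331
order_id=304: ✗
order_id=305: ✗
order_id=306: ✗
order_id=307: ✓ → 435
order_id=308: ✓ → 576
order_id=309: ✓ → 512
order_id=310: ✗
order_id=311: ✓ → 206
order_id=312: ✗
order_id=313: ✗
priority_sum = 270 + 103 + 331 + 435 + 576 + 512 + 206 = 2433
—
[priority_sum2: priority = 1 and channel = 'app']
order_id=300: ✗
order_id=301: ✗
order_id=302: ✓ → 103
order_id=303: ✗
order_id=304: ✗
order_id=305: ✗
order_id=306: ✗
order_id=307: ✗
order_id=308: ✗
order_id=309: ✗
order_id=310: ✗
order_id=311: ✓ → 206
order_id=312: ✗
order_id=313: ✗
priority_sum2 = 103 + 206 = 309

priority_sum=2433, priority_sum2=309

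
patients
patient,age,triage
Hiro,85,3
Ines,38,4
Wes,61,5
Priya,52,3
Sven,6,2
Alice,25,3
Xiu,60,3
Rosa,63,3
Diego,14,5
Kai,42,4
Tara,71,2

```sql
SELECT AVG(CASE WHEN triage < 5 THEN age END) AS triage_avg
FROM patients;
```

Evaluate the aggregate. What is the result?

49.1111111111

patient=Hiro: ✓ → 85
patient=Ines: ✓ → 38
patient=Wes: ✗
patient=Priya: ✓ → 52
patient=Sven: ✓ → 6
patient=Alice: ✓ → 25
patient=Xiu: ✓ → 60
patient=Rosa: ✓ → 63
patient=Diego: ✗
patient=Kai: ✓ → 42
patient=Tara: ✓ → 71
triage_avg = (85 + 38 + 52 + 6 + 25 + 60 + 63 + 42 + 71) / 9 = 49.1111111111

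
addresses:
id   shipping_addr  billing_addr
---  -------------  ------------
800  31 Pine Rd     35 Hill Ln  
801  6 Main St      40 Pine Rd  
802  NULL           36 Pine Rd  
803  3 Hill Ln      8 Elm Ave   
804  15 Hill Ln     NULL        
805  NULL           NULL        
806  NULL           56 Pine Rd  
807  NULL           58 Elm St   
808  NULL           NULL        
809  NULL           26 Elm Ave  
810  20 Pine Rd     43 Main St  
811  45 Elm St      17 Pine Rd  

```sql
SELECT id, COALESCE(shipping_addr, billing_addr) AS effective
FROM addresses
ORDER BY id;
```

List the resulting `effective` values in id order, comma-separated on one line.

31 Pine Rd, 6 Main St, 36 Pine Rd, 3 Hill Ln, 15 Hill Ln, NULL, 56 Pine Rd, 58 Elm St, NULL, 26 Elm Ave, 20 Pine Rd, 45 Elm St

id=800: shipping_addr=31 Pine Rd → 31 Pine Rd
id=801: shipping_addr=6 Main St → 6 Main St
id=802: shipping_addr=NULL, billing_addr=36 Pine Rd → 36 Pine Rd
id=803: shipping_addr=3 Hill Ln → 3 Hill Ln
id=804: shipping_addr=15 Hill Ln → 15 Hill Ln
id=805: shipping_addr=NULL, billing_addr=NULL (all NULL) → NULL
id=806: shipping_addr=NULL, billing_addr=56 Pine Rd → 56 Pine Rd
id=807: shipping_addr=NULL, billing_addr=58 Elm St → 58 Elm St
id=808: shipping_addr=NULL, billing_addr=NULL (all NULL) → NULL
id=809: shipping_addr=NULL, billing_addr=26 Elm Ave → 26 Elm Ave
id=810: shipping_addr=20 Pine Rd → 20 Pine Rd
id=811: shipping_addr=45 Elm St → 45 Elm St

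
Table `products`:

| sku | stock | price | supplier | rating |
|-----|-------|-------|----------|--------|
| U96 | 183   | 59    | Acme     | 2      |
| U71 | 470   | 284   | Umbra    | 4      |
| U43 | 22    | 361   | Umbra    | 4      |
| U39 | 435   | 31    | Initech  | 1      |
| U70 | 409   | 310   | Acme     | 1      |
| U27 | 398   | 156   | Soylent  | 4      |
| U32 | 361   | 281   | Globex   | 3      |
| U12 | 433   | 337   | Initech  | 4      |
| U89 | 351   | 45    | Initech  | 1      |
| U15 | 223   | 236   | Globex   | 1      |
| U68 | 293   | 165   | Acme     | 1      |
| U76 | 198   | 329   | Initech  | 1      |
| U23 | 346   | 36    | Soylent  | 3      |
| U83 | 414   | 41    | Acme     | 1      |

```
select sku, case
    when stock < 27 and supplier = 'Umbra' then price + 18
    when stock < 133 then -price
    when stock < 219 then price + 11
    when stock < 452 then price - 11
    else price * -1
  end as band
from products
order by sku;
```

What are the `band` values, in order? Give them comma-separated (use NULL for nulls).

sku=U12: stock < 452 → 326
sku=U15: stock < 452 → 225
sku=U23: stock < 452 → 25
sku=U27: stock < 452 → 145
sku=U32: stock < 452 → 270
sku=U39: stock < 452 → 20
sku=U43: stock < 27 and supplier = 'Umbra' → 379
sku=U68: stock < 452 → 154
sku=U70: stock < 452 → 299
sku=U71: ELSE → -284
sku=U76: stock < 219 → 340
sku=U83: stock < 452 → 30
sku=U89: stock < 452 → 34
sku=U96: stock < 219 → 70

326, 225, 25, 145, 270, 20, 379, 154, 299, -284, 340, 30, 34, 70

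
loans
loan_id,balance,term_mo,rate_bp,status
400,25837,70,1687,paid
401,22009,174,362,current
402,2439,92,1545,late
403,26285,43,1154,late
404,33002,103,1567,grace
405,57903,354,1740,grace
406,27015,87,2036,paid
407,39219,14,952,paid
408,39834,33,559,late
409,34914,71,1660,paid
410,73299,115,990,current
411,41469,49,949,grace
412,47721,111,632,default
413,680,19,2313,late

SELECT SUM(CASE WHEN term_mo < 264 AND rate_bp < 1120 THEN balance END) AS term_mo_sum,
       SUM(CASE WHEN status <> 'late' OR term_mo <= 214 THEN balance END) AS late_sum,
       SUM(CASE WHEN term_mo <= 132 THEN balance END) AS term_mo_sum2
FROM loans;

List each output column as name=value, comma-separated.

[term_mo_sum: term_mo < 264 AND rate_bp < 1120]
loan_id=400: ✗
loan_id=401: ✓ → 22009
loan_id=402: ✗
loan_id=403: ✗
loan_id=404: ✗
loan_id=405: ✗
loan_id=406: ✗
loan_id=407: ✓ → 39219
loan_id=408: ✓ → 39834
loan_id=409: ✗
loan_id=410: ✓ → 73299
loan_id=411: ✓ → 41469
loan_id=412: ✓ → 47721
loan_id=413: ✗
term_mo_sum = 22009 + 39219 + 39834 + 73299 + 41469 + 47721 = 263551
—
[late_sum: status <> 'late' OR term_mo <= 214]
loan_id=400: ✓ → 25837
loan_id=401: ✓ → 22009
loan_id=402: ✓ → 2439
loan_id=403: ✓ → 26285
loan_id=404: ✓ → 33002
loan_id=405: ✓ → 57903
loan_id=406: ✓ → 27015
loan_id=407: ✓ → 39219
loan_id=408: ✓ → 39834
loan_id=409: ✓ → 34914
loan_id=410: ✓ → 73299
loan_id=411: ✓ → 41469
loan_id=412: ✓ → 47721
loan_id=413: ✓ → 680
late_sum = 25837 + 22009 + 2439 + 26285 + 33002 + 57903 + 27015 + 39219 + 39834 + 34914 + 73299 + 41469 + 47721 + 680 = 471626
—
[term_mo_sum2: term_mo <= 132]
loan_id=400: ✓ → 25837
loan_id=401: ✗
loan_id=402: ✓ → 2439
loan_id=403: ✓ → 26285
loan_id=404: ✓ → 33002
loan_id=405: ✗
loan_id=406: ✓ → 27015
loan_id=407: ✓ → 39219
loan_id=408: ✓ → 39834
loan_id=409: ✓ → 34914
loan_id=410: ✓ → 73299
loan_id=411: ✓ → 41469
loan_id=412: ✓ → 47721
loan_id=413: ✓ → 680
term_mo_sum2 = 25837 + 2439 + 26285 + 33002 + 27015 + 39219 + 39834 + 34914 + 73299 + 41469 + 47721 + 680 = 391714

term_mo_sum=263551, late_sum=471626, term_mo_sum2=391714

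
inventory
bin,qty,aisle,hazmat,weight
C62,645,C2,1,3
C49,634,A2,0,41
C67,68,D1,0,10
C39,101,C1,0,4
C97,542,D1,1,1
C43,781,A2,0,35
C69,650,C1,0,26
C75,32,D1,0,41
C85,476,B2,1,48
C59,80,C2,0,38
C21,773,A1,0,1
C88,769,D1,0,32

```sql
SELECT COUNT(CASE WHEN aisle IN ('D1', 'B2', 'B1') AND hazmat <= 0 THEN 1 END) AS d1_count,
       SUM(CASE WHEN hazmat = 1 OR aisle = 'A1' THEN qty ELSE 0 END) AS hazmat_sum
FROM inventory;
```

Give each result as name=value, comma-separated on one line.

d1_count=3, hazmat_sum=2436

[d1_count: aisle IN ('D1', 'B2', 'B1') AND hazmat <= 0]
bin=C62: ✗
bin=C49: ✗
bin=C67: ✓ → 1
bin=C39: ✗
bin=C97: ✗
bin=C43: ✗
bin=C69: ✗
bin=C75: ✓ → 1
bin=C85: ✗
bin=C59: ✗
bin=C21: ✗
bin=C88: ✓ → 1
d1_count = COUNT(1, 1, 1) = 3
—
[hazmat_sum: hazmat = 1 OR aisle = 'A1']
bin=C62: ✓ → 645
bin=C49: ✗
bin=C67: ✗
bin=C39: ✗
bin=C97: ✓ → 542
bin=C43: ✗
bin=C69: ✗
bin=C75: ✗
bin=C85: ✓ → 476
bin=C59: ✗
bin=C21: ✓ → 773
bin=C88: ✗
hazmat_sum = 645 + 542 + 476 + 773 = 2436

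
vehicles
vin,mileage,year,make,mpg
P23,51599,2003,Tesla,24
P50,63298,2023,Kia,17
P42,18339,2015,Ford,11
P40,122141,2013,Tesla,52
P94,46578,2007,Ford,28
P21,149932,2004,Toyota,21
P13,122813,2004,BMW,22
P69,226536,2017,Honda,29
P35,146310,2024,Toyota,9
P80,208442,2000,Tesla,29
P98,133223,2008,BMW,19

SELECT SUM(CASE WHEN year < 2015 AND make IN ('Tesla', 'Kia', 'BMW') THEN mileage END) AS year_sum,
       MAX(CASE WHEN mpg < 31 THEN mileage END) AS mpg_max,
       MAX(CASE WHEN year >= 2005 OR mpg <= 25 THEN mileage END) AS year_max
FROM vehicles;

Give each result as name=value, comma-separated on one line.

[year_sum: year < 2015 AND make IN ('Tesla', 'Kia', 'BMW')]
vin=P23: ✓ → 51599
vin=P50: ✗
vin=P42: ✗
vin=P40: ✓ → 122141
vin=P94: ✗
vin=P21: ✗
vin=P13: ✓ → 122813
vin=P69: ✗
vin=P35: ✗
vin=P80: ✓ → 208442
vin=P98: ✓ → 133223
year_sum = 51599 + 122141 + 122813 + 208442 + 133223 = 638218
—
[mpg_max: mpg < 31]
vin=P23: ✓ → 51599
vin=P50: ✓ → 63298
vin=P42: ✓ → 18339
vin=P40: ✗
vin=P94: ✓ → 46578
vin=P21: ✓ → 149932
vin=P13: ✓ → 122813
vin=P69: ✓ → 226536
vin=P35: ✓ → 146310
vin=P80: ✓ → 208442
vin=P98: ✓ → 133223
mpg_max = MAX(51599, 63298, 18339, 46578, 149932, 122813, 226536, 146310, 208442, 133223) = 226536
—
[year_max: year >= 2005 OR mpg <= 25]
vin=P23: ✓ → 51599
vin=P50: ✓ → 63298
vin=P42: ✓ → 18339
vin=P40: ✓ → 122141
vin=P94: ✓ → 46578
vin=P21: ✓ → 149932
vin=P13: ✓ → 122813
vin=P69: ✓ → 226536
vin=P35: ✓ → 146310
vin=P80: ✗
vin=P98: ✓ → 133223
year_max = MAX(51599, 63298, 18339, 122141, 46578, 149932, 122813, 226536, 146310, 133223) = 226536

year_sum=638218, mpg_max=226536, year_max=226536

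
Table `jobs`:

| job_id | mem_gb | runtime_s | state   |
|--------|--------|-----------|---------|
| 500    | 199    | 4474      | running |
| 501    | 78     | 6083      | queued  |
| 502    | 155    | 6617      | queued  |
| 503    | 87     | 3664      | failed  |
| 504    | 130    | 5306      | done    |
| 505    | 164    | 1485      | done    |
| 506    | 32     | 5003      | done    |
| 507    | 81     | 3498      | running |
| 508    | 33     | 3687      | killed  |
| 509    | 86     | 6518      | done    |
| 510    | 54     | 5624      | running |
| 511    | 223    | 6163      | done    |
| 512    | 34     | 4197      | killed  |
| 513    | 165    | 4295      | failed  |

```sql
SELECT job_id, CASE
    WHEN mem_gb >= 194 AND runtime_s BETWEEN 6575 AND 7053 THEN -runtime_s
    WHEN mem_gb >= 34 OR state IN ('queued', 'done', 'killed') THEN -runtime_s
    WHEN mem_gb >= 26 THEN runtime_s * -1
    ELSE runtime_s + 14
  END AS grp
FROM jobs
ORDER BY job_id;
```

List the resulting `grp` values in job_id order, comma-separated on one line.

job_id=500: mem_gb >= 34 OR state IN ('queued', 'done', 'killed') → -4474
job_id=501: mem_gb >= 34 OR state IN ('queued', 'done', 'killed') → -6083
job_id=502: mem_gb >= 34 OR state IN ('queued', 'done', 'killed') → -6617
job_id=503: mem_gb >= 34 OR state IN ('queued', 'done', 'killed') → -3664
job_id=504: mem_gb >= 34 OR state IN ('queued', 'done', 'killed') → -5306
job_id=505: mem_gb >= 34 OR state IN ('queued', 'done', 'killed') → -1485
job_id=506: mem_gb >= 34 OR state IN ('queued', 'done', 'killed') → -5003
job_id=507: mem_gb >= 34 OR state IN ('queued', 'done', 'killed') → -3498
job_id=508: mem_gb >= 34 OR state IN ('queued', 'done', 'killed') → -3687
job_id=509: mem_gb >= 34 OR state IN ('queued', 'done', 'killed') → -6518
job_id=510: mem_gb >= 34 OR state IN ('queued', 'done', 'killed') → -5624
job_id=511: mem_gb >= 34 OR state IN ('queued', 'done', 'killed') → -6163
job_id=512: mem_gb >= 34 OR state IN ('queued', 'done', 'killed') → -4197
job_id=513: mem_gb >= 34 OR state IN ('queued', 'done', 'killed') → -4295

-4474, -6083, -6617, -3664, -5306, -1485, -5003, -3498, -3687, -6518, -5624, -6163, -4197, -4295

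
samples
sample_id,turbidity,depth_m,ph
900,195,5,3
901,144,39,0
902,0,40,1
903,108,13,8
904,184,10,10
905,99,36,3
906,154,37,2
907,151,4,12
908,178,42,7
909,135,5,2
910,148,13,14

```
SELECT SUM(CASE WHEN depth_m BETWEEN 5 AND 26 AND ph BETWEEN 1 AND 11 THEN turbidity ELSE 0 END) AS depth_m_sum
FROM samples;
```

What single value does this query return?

sample_id=900: ✓ → 195
sample_id=901: ✗
sample_id=902: ✗
sample_id=903: ✓ → 108
sample_id=904: ✓ → 184
sample_id=905: ✗
sample_id=906: ✗
sample_id=907: ✗
sample_id=908: ✗
sample_id=909: ✓ → 135
sample_id=910: ✗
depth_m_sum = 195 + 108 + 184 + 135 = 622

622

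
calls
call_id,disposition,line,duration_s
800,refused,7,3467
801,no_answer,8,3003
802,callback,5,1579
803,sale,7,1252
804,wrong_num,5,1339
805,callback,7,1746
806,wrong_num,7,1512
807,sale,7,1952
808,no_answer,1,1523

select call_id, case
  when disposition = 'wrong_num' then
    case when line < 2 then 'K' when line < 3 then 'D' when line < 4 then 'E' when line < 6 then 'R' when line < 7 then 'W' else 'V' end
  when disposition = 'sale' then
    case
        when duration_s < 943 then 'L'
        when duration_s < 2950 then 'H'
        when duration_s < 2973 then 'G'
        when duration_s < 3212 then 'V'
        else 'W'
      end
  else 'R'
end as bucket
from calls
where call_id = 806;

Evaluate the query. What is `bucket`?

call_id = 806: disposition=wrong_num, line=7, duration_s=1512.
disposition='wrong_num' → inner[ELSE] → V

V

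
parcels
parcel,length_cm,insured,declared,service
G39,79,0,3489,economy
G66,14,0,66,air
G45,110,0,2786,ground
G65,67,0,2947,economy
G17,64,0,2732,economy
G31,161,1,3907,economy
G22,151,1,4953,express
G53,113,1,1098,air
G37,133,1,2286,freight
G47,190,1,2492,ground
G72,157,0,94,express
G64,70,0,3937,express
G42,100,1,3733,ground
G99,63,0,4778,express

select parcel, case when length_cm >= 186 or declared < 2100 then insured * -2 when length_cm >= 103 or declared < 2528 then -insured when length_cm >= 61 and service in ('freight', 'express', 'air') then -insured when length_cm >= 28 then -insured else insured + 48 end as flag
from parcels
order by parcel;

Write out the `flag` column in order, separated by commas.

0, -1, -1, -1, 0, -1, 0, -2, -2, 0, 0, 0, 0, 0

parcel=G17: length_cm >= 28 → 0
parcel=G22: length_cm >= 103 or declared < 2528 → -1
parcel=G31: length_cm >= 103 or declared < 2528 → -1
parcel=G37: length_cm >= 103 or declared < 2528 → -1
parcel=G39: length_cm >= 28 → 0
parcel=G42: length_cm >= 28 → -1
parcel=G45: length_cm >= 103 or declared < 2528 → 0
parcel=G47: length_cm >= 186 or declared < 2100 → -2
parcel=G53: length_cm >= 186 or declared < 2100 → -2
parcel=G64: length_cm >= 61 and service in ('freight', 'express', 'air') → 0
parcel=G65: length_cm >= 28 → 0
parcel=G66: length_cm >= 186 or declared < 2100 → 0
parcel=G72: length_cm >= 186 or declared < 2100 → 0
parcel=G99: length_cm >= 61 and service in ('freight', 'express', 'air') → 0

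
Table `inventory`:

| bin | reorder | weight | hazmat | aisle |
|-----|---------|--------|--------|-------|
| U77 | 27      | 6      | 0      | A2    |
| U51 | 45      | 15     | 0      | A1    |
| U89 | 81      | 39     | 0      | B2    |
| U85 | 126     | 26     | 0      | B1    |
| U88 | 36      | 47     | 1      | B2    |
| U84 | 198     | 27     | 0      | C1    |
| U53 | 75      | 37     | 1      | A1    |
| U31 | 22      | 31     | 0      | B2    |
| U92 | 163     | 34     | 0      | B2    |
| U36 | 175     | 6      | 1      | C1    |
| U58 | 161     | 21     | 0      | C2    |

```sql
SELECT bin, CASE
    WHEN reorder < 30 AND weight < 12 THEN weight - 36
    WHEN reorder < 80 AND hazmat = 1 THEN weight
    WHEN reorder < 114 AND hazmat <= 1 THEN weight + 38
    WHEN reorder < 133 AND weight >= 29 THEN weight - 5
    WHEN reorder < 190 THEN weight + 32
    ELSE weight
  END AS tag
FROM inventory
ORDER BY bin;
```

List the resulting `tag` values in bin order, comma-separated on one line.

bin=U31: reorder < 114 AND hazmat <= 1 → 69
bin=U36: reorder < 190 → 38
bin=U51: reorder < 114 AND hazmat <= 1 → 53
bin=U53: reorder < 80 AND hazmat = 1 → 37
bin=U58: reorder < 190 → 53
bin=U77: reorder < 30 AND weight < 12 → -30
bin=U84: ELSE → 27
bin=U85: reorder < 190 → 58
bin=U88: reorder < 80 AND hazmat = 1 → 47
bin=U89: reorder < 114 AND hazmat <= 1 → 77
bin=U92: reorder < 190 → 66

69, 38, 53, 37, 53, -30, 27, 58, 47, 77, 66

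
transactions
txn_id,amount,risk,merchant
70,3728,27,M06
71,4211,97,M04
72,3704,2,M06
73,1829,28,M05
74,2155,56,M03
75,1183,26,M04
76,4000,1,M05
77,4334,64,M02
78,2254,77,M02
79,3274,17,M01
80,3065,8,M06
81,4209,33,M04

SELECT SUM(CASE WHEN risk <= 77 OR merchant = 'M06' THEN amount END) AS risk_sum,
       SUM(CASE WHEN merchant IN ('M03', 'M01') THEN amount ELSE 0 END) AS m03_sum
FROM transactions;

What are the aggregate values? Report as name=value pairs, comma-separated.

[risk_sum: risk <= 77 OR merchant = 'M06']
txn_id=70: ✓ → 3728
txn_id=71: ✗
txn_id=72: ✓ → 3704
txn_id=73: ✓ → 1829
txn_id=74: ✓ → 2155
txn_id=75: ✓ → 1183
txn_id=76: ✓ → 4000
txn_id=77: ✓ → 4334
txn_id=78: ✓ → 2254
txn_id=79: ✓ → 3274
txn_id=80: ✓ → 3065
txn_id=81: ✓ → 4209
risk_sum = 3728 + 3704 + 1829 + 2155 + 1183 + 4000 + 4334 + 2254 + 3274 + 3065 + 4209 = 33735
—
[m03_sum: merchant IN ('M03', 'M01')]
txn_id=70: ✗
txn_id=71: ✗
txn_id=72: ✗
txn_id=73: ✗
txn_id=74: ✓ → 2155
txn_id=75: ✗
txn_id=76: ✗
txn_id=77: ✗
txn_id=78: ✗
txn_id=79: ✓ → 3274
txn_id=80: ✗
txn_id=81: ✗
m03_sum = 2155 + 3274 = 5429

risk_sum=33735, m03_sum=5429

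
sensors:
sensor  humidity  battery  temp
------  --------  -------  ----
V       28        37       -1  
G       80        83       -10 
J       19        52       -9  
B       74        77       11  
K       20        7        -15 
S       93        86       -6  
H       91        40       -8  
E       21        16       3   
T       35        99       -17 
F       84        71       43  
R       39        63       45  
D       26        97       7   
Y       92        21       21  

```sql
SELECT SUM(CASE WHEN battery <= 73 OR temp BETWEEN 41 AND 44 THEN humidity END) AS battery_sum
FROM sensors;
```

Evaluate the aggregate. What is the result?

sensor=V: ✓ → 28
sensor=G: ✗
sensor=J: ✓ → 19
sensor=B: ✗
sensor=K: ✓ → 20
sensor=S: ✗
sensor=H: ✓ → 91
sensor=E: ✓ → 21
sensor=T: ✗
sensor=F: ✓ → 84
sensor=R: ✓ → 39
sensor=D: ✗
sensor=Y: ✓ → 92
battery_sum = 28 + 19 + 20 + 91 + 21 + 84 + 39 + 92 = 394

394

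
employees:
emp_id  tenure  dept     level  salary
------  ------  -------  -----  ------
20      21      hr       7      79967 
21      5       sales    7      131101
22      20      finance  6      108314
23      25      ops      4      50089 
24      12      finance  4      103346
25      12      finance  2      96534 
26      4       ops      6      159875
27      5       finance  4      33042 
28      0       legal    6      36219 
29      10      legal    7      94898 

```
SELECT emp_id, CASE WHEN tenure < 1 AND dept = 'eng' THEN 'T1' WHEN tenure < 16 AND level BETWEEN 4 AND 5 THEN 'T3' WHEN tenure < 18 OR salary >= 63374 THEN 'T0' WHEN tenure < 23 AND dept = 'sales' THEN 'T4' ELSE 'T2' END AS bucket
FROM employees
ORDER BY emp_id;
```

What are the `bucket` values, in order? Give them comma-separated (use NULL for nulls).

T0, T0, T0, T2, T3, T0, T0, T3, T0, T0

emp_id=20: tenure < 18 OR salary >= 63374 → T0
emp_id=21: tenure < 18 OR salary >= 63374 → T0
emp_id=22: tenure < 18 OR salary >= 63374 → T0
emp_id=23: ELSE → T2
emp_id=24: tenure < 16 AND level BETWEEN 4 AND 5 → T3
emp_id=25: tenure < 18 OR salary >= 63374 → T0
emp_id=26: tenure < 18 OR salary >= 63374 → T0
emp_id=27: tenure < 16 AND level BETWEEN 4 AND 5 → T3
emp_id=28: tenure < 18 OR salary >= 63374 → T0
emp_id=29: tenure < 18 OR salary >= 63374 → T0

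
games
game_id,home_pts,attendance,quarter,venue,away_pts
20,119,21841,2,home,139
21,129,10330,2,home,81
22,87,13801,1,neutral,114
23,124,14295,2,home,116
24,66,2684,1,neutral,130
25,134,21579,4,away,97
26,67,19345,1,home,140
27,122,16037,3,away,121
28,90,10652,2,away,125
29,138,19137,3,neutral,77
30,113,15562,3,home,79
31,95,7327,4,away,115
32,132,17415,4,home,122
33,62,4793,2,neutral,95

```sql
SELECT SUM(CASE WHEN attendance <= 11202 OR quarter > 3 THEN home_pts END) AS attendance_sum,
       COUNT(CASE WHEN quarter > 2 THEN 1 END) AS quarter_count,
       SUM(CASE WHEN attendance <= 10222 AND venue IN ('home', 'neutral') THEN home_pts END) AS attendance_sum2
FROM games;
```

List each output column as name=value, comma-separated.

[attendance_sum: attendance <= 11202 OR quarter > 3]
game_id=20: ✗
game_id=21: ✓ → 129
game_id=22: ✗
game_id=23: ✗
game_id=24: ✓ → 66
game_id=25: ✓ → 134
game_id=26: ✗
game_id=27: ✗
game_id=28: ✓ → 90
game_id=29: ✗
game_id=30: ✗
game_id=31: ✓ → 95
game_id=32: ✓ → 132
game_id=33: ✓ → 62
attendance_sum = 129 + 66 + 134 + 90 + 95 + 132 + 62 = 708
—
[quarter_count: quarter > 2]
game_id=20: ✗
game_id=21: ✗
game_id=22: ✗
game_id=23: ✗
game_id=24: ✗
game_id=25: ✓ → 1
game_id=26: ✗
game_id=27: ✓ → 1
game_id=28: ✗
game_id=29: ✓ → 1
game_id=30: ✓ → 1
game_id=31: ✓ → 1
game_id=32: ✓ → 1
game_id=33: ✗
quarter_count = COUNT(1, 1, 1, 1, 1, 1) = 6
—
[attendance_sum2: attendance <= 10222 AND venue IN ('home', 'neutral')]
game_id=20: ✗
game_id=21: ✗
game_id=22: ✗
game_id=23: ✗
game_id=24: ✓ → 66
game_id=25: ✗
game_id=26: ✗
game_id=27: ✗
game_id=28: ✗
game_id=29: ✗
game_id=30: ✗
game_id=31: ✗
game_id=32: ✗
game_id=33: ✓ → 62
attendance_sum2 = 66 + 62 = 128

attendance_sum=708, quarter_count=6, attendance_sum2=128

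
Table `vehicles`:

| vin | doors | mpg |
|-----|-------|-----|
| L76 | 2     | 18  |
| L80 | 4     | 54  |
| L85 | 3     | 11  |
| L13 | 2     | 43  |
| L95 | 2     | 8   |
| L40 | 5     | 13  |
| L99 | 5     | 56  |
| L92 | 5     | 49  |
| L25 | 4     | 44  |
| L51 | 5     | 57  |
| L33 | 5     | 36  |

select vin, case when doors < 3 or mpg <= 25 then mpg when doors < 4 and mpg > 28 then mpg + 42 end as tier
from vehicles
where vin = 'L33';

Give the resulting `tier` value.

vin = L33: doors=5, mpg=36.
doors < 3 or mpg <= 25 → false
doors < 4 and mpg > 28 → false
No WHEN matched and there is no ELSE, so the CASE yields NULL.

NULL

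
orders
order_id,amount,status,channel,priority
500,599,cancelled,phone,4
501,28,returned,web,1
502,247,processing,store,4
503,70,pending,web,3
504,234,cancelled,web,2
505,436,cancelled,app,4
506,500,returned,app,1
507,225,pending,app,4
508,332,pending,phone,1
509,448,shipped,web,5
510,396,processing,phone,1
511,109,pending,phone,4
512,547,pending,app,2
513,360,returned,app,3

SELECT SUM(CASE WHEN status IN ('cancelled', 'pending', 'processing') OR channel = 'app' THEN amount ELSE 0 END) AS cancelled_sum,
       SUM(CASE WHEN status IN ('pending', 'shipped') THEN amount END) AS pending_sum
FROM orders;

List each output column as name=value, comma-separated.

[cancelled_sum: status IN ('cancelled', 'pending', 'processing') OR channel = 'app']
order_id=500: ✓ → 599
order_id=501: ✗
order_id=502: ✓ → 247
order_id=503: ✓ → 70
order_id=504: ✓ → 234
order_id=505: ✓ → 436
order_id=506: ✓ → 500
order_id=507: ✓ → 225
order_id=508: ✓ → 332
order_id=509: ✗
order_id=510: ✓ → 396
order_id=511: ✓ → 109
order_id=512: ✓ → 547
order_id=513: ✓ → 360
cancelled_sum = 599 + 247 + 70 + 234 + 436 + 500 + 225 + 332 + 396 + 109 + 547 + 360 = 4055
—
[pending_sum: status IN ('pending', 'shipped')]
order_id=500: ✗
order_id=501: ✗
order_id=502: ✗
order_id=503: ✓ → 70
order_id=504: ✗
order_id=505: ✗
order_id=506: ✗
order_id=507: ✓ → 225
order_id=508: ✓ → 332
order_id=509: ✓ → 448
order_id=510: ✗
order_id=511: ✓ → 109
order_id=512: ✓ → 547
order_id=513: ✗
pending_sum = 70 + 225 + 332 + 448 + 109 + 547 = 1731

cancelled_sum=4055, pending_sum=1731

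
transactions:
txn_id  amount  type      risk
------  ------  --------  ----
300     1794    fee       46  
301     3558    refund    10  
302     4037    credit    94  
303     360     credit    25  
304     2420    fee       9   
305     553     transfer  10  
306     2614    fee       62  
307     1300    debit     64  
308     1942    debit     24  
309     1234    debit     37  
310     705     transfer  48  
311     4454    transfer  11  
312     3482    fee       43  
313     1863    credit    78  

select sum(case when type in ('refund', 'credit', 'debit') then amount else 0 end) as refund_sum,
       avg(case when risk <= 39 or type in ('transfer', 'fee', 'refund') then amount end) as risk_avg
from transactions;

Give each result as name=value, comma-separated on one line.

[refund_sum: type in ('refund', 'credit', 'debit')]
txn_id=300: ✗
txn_id=301: ✓ → 3558
txn_id=302: ✓ → 4037
txn_id=303: ✓ → 360
txn_id=304: ✗
txn_id=305: ✗
txn_id=306: ✗
txn_id=307: ✓ → 1300
txn_id=308: ✓ → 1942
txn_id=309: ✓ → 1234
txn_id=310: ✗
txn_id=311: ✗
txn_id=312: ✗
txn_id=313: ✓ → 1863
refund_sum = 3558 + 4037 + 360 + 1300 + 1942 + 1234 + 1863 = 14294
—
[risk_avg: risk <= 39 or type in ('transfer', 'fee', 'refund')]
txn_id=300: ✓ → 1794
txn_id=301: ✓ → 3558
txn_id=302: ✗
txn_id=303: ✓ → 360
txn_id=304: ✓ → 2420
txn_id=305: ✓ → 553
txn_id=306: ✓ → 2614
txn_id=307: ✗
txn_id=308: ✓ → 1942
txn_id=309: ✓ → 1234
txn_id=310: ✓ → 705
txn_id=311: ✓ → 4454
txn_id=312: ✓ → 3482
txn_id=313: ✗
risk_avg = (1794 + 3558 + 360 + 2420 + 553 + 2614 + 1942 + 1234 + 705 + 4454 + 3482) / 11 = 2101.4545454545

refund_sum=14294, risk_avg=2101.4545454545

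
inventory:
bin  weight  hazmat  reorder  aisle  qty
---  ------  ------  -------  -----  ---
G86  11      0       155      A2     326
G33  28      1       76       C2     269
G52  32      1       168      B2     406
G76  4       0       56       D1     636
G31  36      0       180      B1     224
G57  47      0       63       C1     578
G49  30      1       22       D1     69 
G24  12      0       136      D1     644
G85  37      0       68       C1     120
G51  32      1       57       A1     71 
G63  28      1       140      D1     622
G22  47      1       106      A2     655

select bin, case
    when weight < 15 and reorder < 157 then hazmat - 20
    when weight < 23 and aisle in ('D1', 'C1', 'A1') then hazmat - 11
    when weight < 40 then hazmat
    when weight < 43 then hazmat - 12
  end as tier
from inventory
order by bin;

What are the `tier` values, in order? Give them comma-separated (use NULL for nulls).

bin=G22: (no match → NULL) → NULL
bin=G24: weight < 15 and reorder < 157 → -20
bin=G31: weight < 40 → 0
bin=G33: weight < 40 → 1
bin=G49: weight < 40 → 1
bin=G51: weight < 40 → 1
bin=G52: weight < 40 → 1
bin=G57: (no match → NULL) → NULL
bin=G63: weight < 40 → 1
bin=G76: weight < 15 and reorder < 157 → -20
bin=G85: weight < 40 → 0
bin=G86: weight < 15 and reorder < 157 → -20

NULL, -20, 0, 1, 1, 1, 1, NULL, 1, -20, 0, -20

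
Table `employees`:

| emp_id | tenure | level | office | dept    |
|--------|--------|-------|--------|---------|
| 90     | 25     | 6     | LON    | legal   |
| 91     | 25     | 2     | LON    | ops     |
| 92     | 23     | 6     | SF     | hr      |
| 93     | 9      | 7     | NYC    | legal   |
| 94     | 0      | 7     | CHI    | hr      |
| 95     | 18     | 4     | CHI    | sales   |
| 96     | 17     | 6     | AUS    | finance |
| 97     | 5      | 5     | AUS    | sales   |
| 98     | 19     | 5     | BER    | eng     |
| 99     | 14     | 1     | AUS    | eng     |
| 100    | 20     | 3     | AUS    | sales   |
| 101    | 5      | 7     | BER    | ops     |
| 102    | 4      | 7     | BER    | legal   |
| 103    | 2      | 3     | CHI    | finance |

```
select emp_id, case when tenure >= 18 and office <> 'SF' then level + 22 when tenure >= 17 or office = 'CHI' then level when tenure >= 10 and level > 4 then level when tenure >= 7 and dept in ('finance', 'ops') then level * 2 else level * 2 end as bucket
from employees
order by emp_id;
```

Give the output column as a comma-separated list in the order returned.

28, 24, 6, 14, 7, 26, 6, 10, 27, 2, 25, 14, 14, 3

emp_id=90: tenure >= 18 and office <> 'SF' → 28
emp_id=91: tenure >= 18 and office <> 'SF' → 24
emp_id=92: tenure >= 17 or office = 'CHI' → 6
emp_id=93: ELSE → 14
emp_id=94: tenure >= 17 or office = 'CHI' → 7
emp_id=95: tenure >= 18 and office <> 'SF' → 26
emp_id=96: tenure >= 17 or office = 'CHI' → 6
emp_id=97: ELSE → 10
emp_id=98: tenure >= 18 and office <> 'SF' → 27
emp_id=99: ELSE → 2
emp_id=100: tenure >= 18 and office <> 'SF' → 25
emp_id=101: ELSE → 14
emp_id=102: ELSE → 14
emp_id=103: tenure >= 17 or office = 'CHI' → 3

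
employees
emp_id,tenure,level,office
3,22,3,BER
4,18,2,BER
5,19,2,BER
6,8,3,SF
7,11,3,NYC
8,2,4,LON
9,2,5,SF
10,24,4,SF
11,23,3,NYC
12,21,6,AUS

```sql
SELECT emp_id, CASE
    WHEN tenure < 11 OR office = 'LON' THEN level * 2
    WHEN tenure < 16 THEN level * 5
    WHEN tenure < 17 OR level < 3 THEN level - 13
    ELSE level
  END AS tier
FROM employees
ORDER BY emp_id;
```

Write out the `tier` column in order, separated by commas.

emp_id=3: ELSE → 3
emp_id=4: tenure < 17 OR level < 3 → -11
emp_id=5: tenure < 17 OR level < 3 → -11
emp_id=6: tenure < 11 OR office = 'LON' → 6
emp_id=7: tenure < 16 → 15
emp_id=8: tenure < 11 OR office = 'LON' → 8
emp_id=9: tenure < 11 OR office = 'LON' → 10
emp_id=10: ELSE → 4
emp_id=11: ELSE → 3
emp_id=12: ELSE → 6

3, -11, -11, 6, 15, 8, 10, 4, 3, 6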